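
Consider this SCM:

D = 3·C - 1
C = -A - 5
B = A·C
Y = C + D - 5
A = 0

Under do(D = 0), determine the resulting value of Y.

-10

do(D=0) replaces the equation D = 3·C - 1 with the constant D = 0.
C = -A - 5  [with A=0]  = -5
Y = C + D - 5  [with C=-5, D=0]  = -10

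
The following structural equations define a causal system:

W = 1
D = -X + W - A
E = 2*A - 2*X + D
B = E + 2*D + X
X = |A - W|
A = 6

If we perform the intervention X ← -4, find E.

19

do(X=-4) replaces the equation X = |A - W| with the constant X = -4.
D = -X + W - A  [with X=-4, W=1, A=6]  = -1
E = 2*A - 2*X + D  [with A=6, X=-4, D=-1]  = 19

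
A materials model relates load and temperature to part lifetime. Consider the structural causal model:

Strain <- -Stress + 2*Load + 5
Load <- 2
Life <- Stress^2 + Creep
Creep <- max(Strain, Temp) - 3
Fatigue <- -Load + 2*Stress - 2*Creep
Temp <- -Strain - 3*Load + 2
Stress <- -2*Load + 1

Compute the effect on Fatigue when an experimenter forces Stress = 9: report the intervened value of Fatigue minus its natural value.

48

Under do(Stress=9), the mechanism Stress <- -2*Load + 1 is discarded; Stress is fixed at 9.
Strain = -Stress + 2*Load + 5  [with Stress=9, Load=2]  = 0
Temp = -Strain - 3*Load + 2  [with Strain=0, Load=2]  = -4
Creep = max(Strain, Temp) - 3  [with Strain=0, Temp=-4]  = -3
Fatigue = -Load + 2*Stress - 2*Creep  [with Load=2, Stress=9, Creep=-3]  = 22
Without intervention: Stress = -2*Load + 1  [with Load=2]  = -3; Strain = -Stress + 2*Load + 5  [with Stress=-3, Load=2]  = 12; Temp = -Strain - 3*Load + 2  [with Strain=12, Load=2]  = -16; Creep = max(Strain, Temp) - 3  [with Strain=12, Temp=-16]  = 9; Fatigue = -Load + 2*Stress - 2*Creep  [with Load=2, Stress=-3, Creep=9]  = -26.
Change = 22 − (-26) = 48.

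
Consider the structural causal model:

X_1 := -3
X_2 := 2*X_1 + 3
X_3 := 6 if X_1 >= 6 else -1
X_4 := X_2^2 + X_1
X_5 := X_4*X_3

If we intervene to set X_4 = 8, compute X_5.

-8

Intervening sets X_4 = 8 and removes its equation (X_4 := X_2^2 + X_1).
X_3 = 6 if X_1 >= 6 else -1  [with X_1=-3]  = -1
X_5 = X_4*X_3  [with X_4=8, X_3=-1]  = -8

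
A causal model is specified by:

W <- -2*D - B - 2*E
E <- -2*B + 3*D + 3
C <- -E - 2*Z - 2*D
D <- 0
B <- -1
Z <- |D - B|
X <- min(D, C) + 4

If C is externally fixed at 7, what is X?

Under do(C=7), the mechanism C <- -E - 2*Z - 2*D is discarded; C is fixed at 7.
X = min(D, C) + 4  [with D=0, C=7]  = 4

4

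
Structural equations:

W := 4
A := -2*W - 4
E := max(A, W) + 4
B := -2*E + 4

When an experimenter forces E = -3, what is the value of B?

10

The intervention breaks the incoming arrows to E: E := max(A, W) + 4 no longer applies, and E = -3.
B = -2*E + 4  [with E=-3]  = 10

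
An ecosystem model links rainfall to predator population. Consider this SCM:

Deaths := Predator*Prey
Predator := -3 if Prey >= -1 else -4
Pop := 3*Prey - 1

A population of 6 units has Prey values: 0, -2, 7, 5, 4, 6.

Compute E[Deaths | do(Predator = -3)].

-10

do(Predator=-3) breaks Predator's dependence on Prey. With Predator=-3 fixed, Deaths across the units is 0, 6, -21, -15, -12, -18, mean -10.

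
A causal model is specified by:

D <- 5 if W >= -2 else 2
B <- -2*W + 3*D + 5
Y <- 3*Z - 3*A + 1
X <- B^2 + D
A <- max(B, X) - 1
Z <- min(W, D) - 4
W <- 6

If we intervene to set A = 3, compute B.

do(A=3) replaces the equation A <- max(B, X) - 1 with the constant A = 3.
B is not downstream of the intervention, so its value is determined by the original equations.
D = 5 if W >= -2 else 2  [with W=6]  = 5
B = -2*W + 3*D + 5  [with W=6, D=5]  = 8

8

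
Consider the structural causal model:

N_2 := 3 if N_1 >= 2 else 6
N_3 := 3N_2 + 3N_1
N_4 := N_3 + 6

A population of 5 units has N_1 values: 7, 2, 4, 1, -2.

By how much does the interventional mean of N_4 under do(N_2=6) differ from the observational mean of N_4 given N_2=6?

do(N_2=6) breaks N_2's dependence on N_1. With N_2=6 fixed, N_4 across the units is 45, 30, 36, 27, 18, mean 31.2.
E[N_4|N_2=6] averages over only the 2 units with N_2=6 (N_1 = 1, -2): N_4 = 27, 18, mean 22.5.
Difference = 31.2 − 22.5 = 8.7.

8.7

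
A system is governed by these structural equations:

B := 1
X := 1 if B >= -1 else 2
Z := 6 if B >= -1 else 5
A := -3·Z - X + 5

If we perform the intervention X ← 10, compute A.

-23

Under do(X=10), the mechanism X := 1 if B >= -1 else 2 is discarded; X is fixed at 10.
Z = 6 if B >= -1 else 5  [with B=1]  = 6
A = -3·Z - X + 5  [with Z=6, X=10]  = -23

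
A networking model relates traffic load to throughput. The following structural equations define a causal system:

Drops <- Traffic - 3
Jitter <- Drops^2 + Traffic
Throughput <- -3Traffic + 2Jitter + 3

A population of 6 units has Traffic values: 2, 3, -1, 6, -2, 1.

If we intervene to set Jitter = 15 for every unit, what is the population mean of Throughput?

28.5

Every unit gets Jitter=15 under the intervention. Throughput values become 27, 24, 36, 15, 39, 30; E[Throughput|do(Jitter=15)] = 28.5.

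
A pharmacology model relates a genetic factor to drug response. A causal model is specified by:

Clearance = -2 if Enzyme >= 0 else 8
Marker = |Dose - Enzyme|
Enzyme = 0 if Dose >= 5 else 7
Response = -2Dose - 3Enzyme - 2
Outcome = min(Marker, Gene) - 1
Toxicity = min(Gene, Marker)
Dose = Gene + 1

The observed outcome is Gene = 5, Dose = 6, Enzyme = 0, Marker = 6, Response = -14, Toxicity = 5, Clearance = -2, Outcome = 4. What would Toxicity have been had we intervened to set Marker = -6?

-6

Under do(Marker=-6), the mechanism Marker = |Dose - Enzyme| is discarded; Marker is fixed at -6.
Toxicity = min(Gene, Marker)  [with Gene=5, Marker=-6]  = -6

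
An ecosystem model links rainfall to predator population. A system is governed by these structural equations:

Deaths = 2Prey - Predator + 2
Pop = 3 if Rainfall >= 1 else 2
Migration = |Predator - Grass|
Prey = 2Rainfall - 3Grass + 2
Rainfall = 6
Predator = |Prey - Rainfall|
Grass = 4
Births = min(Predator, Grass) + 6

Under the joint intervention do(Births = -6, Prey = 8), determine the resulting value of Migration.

The joint intervention fixes Births = -6, Prey = 8, removing each variable's own equation.
Predator = |Prey - Rainfall|  [with Prey=8, Rainfall=6]  = 2
Migration = |Predator - Grass|  [with Predator=2, Grass=4]  = 2

2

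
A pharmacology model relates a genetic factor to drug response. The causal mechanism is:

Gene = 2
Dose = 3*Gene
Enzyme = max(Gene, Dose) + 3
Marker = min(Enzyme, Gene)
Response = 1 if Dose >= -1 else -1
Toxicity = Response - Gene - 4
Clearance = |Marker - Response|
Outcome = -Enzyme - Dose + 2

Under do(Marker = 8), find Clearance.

7

The intervention breaks the incoming arrows to Marker: Marker = min(Enzyme, Gene) no longer applies, and Marker = 8.
Dose = 3*Gene  [with Gene=2]  = 6
Response = 1 if Dose >= -1 else -1  [with Dose=6]  = 1
Clearance = |Marker - Response|  [with Marker=8, Response=1]  = 7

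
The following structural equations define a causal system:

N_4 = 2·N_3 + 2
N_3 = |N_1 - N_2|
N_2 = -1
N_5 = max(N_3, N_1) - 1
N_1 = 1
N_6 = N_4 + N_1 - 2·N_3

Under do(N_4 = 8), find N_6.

5

Under do(N_4=8), the mechanism N_4 = 2·N_3 + 2 is discarded; N_4 is fixed at 8.
N_3 = |N_1 - N_2|  [with N_1=1, N_2=-1]  = 2
N_6 = N_4 + N_1 - 2·N_3  [with N_4=8, N_1=1, N_3=2]  = 5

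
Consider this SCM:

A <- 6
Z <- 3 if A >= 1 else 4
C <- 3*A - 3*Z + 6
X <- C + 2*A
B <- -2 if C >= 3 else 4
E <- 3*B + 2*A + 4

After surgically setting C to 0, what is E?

28

The intervention breaks the incoming arrows to C: C <- 3*A - 3*Z + 6 no longer applies, and C = 0.
B = -2 if C >= 3 else 4  [with C=0]  = 4
E = 3*B + 2*A + 4  [with B=4, A=6]  = 28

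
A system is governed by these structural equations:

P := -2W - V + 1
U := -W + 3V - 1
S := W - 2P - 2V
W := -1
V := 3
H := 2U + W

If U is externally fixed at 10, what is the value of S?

-7

The intervention breaks the incoming arrows to U: U := -W + 3V - 1 no longer applies, and U = 10.
No directed path runs from U to S, so S keeps its natural value.
P = -2W - V + 1  [with W=-1, V=3]  = 0
S = W - 2P - 2V  [with W=-1, P=0, V=3]  = -7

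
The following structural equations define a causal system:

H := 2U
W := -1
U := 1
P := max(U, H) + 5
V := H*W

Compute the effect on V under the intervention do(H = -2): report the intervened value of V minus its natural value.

do(H=-2) replaces the equation H := 2U with the constant H = -2.
V = H*W  [with H=-2, W=-1]  = 2
Without intervention: H = 2U  [with U=1]  = 2; V = H*W  [with H=2, W=-1]  = -2.
Change = 2 − (-2) = 4.

4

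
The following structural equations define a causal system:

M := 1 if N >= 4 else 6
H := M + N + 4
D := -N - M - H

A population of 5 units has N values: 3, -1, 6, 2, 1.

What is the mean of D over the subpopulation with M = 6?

E[D|M=6] averages over only the 4 units with M=6 (N = 3, -1, 2, 1): D = -22, -14, -20, -18, mean -18.5.

-18.5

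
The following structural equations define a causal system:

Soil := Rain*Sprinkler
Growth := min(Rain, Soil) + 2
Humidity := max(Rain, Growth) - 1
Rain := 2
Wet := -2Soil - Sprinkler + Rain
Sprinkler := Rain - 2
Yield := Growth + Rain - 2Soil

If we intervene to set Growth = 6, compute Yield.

8

Under do(Growth=6), the mechanism Growth := min(Rain, Soil) + 2 is discarded; Growth is fixed at 6.
Sprinkler = Rain - 2  [with Rain=2]  = 0
Soil = Rain*Sprinkler  [with Rain=2, Sprinkler=0]  = 0
Yield = Growth + Rain - 2Soil  [with Growth=6, Rain=2, Soil=0]  = 8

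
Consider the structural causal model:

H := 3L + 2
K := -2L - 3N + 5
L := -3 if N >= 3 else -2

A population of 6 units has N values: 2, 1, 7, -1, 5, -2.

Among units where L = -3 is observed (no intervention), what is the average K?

-7

E[K|L=-3] averages over only the 2 units with L=-3 (N = 7, 5): K = -10, -4, mean -7.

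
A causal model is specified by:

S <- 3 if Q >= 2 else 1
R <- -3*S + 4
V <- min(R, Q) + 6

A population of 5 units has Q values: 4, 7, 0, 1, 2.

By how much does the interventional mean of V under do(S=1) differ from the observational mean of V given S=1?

The intervention sets S=1 in all 5 units regardless of Q. Recomputing V per unit gives 7, 7, 6, 7, 7; average 6.8.
Observing S=1 restricts to units where S's equation naturally yields 1: Q ∈ {0, 1}. In that subpopulation V = 6, 7, mean 6.5.
Difference = 6.8 − 6.5 = 0.3.

0.3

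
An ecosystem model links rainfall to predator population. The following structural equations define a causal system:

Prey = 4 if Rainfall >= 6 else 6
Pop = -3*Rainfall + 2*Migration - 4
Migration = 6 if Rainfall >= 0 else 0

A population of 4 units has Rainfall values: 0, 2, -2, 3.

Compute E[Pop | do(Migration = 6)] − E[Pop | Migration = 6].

do(Migration=6) breaks Migration's dependence on Rainfall. With Migration=6 fixed, Pop across the units is 8, 2, 14, -1, mean 5.75.
Conditioning on Migration=6 selects the 3 unit(s) with Rainfall ∈ {0, 2, 3}. Their Pop values: 8, 2, -1. Mean = 3.
Difference = 5.75 − 3 = 2.75.

2.75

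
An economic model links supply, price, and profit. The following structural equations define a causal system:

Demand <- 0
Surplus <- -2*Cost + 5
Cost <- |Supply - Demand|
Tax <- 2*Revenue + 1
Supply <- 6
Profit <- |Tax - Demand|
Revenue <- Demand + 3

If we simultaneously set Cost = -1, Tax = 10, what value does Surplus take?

Under do(Cost = -1, Tax = 10), each intervened variable's structural equation is replaced by its fixed value.
Surplus = -2*Cost + 5  [with Cost=-1]  = 7

7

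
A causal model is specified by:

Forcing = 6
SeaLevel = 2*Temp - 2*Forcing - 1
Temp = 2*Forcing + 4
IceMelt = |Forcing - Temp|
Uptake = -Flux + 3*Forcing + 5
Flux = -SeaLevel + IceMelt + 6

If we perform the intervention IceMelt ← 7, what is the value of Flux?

do(IceMelt=7) replaces the equation IceMelt = |Forcing - Temp| with the constant IceMelt = 7.
Temp = 2*Forcing + 4  [with Forcing=6]  = 16
SeaLevel = 2*Temp - 2*Forcing - 1  [with Temp=16, Forcing=6]  = 19
Flux = -SeaLevel + IceMelt + 6  [with SeaLevel=19, IceMelt=7]  = -6

-6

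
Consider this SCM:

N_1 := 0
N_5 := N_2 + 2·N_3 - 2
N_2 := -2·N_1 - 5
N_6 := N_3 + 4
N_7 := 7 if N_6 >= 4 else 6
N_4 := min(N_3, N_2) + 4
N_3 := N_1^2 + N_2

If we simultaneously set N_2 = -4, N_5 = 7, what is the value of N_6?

Setting N_2 = -4, N_5 = 7 by intervention discards those variables' equations.
N_3 = N_1^2 + N_2  [with N_1=0, N_2=-4]  = -4
N_6 = N_3 + 4  [with N_3=-4]  = 0

0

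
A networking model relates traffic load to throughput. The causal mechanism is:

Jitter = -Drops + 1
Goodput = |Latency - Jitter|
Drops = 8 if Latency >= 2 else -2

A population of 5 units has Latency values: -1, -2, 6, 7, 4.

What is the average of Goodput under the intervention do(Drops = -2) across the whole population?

3.4

do(Drops=-2) breaks Drops's dependence on Latency. With Drops=-2 fixed, Goodput across the units is 4, 5, 3, 4, 1, mean 3.4.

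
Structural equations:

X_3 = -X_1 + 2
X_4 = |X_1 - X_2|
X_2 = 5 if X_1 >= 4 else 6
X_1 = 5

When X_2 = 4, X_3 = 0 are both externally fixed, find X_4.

Setting X_2 = 4, X_3 = 0 by intervention discards those variables' equations.
X_4 = |X_1 - X_2|  [with X_1=5, X_2=4]  = 1

1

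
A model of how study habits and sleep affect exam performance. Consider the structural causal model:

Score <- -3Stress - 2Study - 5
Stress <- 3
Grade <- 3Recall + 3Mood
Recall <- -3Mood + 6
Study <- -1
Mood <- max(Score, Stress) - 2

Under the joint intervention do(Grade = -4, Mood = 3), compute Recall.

-3

Setting Grade = -4, Mood = 3 by intervention discards those variables' equations.
Recall = -3Mood + 6  [with Mood=3]  = -3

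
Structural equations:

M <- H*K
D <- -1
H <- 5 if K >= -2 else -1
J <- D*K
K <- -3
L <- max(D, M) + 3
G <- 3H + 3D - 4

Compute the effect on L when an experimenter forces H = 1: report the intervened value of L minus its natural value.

Under do(H=1), the mechanism H <- 5 if K >= -2 else -1 is discarded; H is fixed at 1.
M = H*K  [with H=1, K=-3]  = -3
L = max(D, M) + 3  [with D=-1, M=-3]  = 2
Without intervention: H = 5 if K >= -2 else -1  [with K=-3]  = -1; M = H*K  [with H=-1, K=-3]  = 3; L = max(D, M) + 3  [with D=-1, M=3]  = 6.
Change = 2 − 6 = -4.

-4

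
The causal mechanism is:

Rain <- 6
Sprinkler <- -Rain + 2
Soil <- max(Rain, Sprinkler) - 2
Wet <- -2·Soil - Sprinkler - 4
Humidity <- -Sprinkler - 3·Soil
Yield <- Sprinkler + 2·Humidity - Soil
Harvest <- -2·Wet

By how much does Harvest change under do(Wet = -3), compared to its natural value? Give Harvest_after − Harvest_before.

The intervention breaks the incoming arrows to Wet: Wet <- -2·Soil - Sprinkler - 4 no longer applies, and Wet = -3.
Harvest = -2·Wet  [with Wet=-3]  = 6
Without intervention: Sprinkler = -Rain + 2  [with Rain=6]  = -4; Soil = max(Rain, Sprinkler) - 2  [with Rain=6, Sprinkler=-4]  = 4; Wet = -2·Soil - Sprinkler - 4  [with Soil=4, Sprinkler=-4]  = -8; Harvest = -2·Wet  [with Wet=-8]  = 16.
Change = 6 − 16 = -10.

-10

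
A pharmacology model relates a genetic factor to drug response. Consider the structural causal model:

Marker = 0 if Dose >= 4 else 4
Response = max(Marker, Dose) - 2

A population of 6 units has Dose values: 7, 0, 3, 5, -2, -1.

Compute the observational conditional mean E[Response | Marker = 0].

4

E[Response|Marker=0] averages over only the 2 units with Marker=0 (Dose = 7, 5): Response = 5, 3, mean 4.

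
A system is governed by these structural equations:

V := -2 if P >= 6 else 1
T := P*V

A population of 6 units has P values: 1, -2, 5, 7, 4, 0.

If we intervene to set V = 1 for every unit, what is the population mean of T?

Under do(V=1), V's equation is replaced by V=1 for every unit. Per-unit T: 1, -2, 5, 7, 4, 0. Mean = 2.5.

2.5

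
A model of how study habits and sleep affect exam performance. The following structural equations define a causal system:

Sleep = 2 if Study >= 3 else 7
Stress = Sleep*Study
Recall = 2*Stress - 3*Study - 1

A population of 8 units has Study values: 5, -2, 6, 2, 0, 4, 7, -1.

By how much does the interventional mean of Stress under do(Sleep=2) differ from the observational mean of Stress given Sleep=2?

Every unit gets Sleep=2 under the intervention. Stress values become 10, -4, 12, 4, 0, 8, 14, -2; E[Stress|do(Sleep=2)] = 5.25.
Observing Sleep=2 restricts to units where Sleep's equation naturally yields 2: Study ∈ {5, 6, 4, 7}. In that subpopulation Stress = 10, 12, 8, 14, mean 11.
Difference = 5.25 − 11 = -5.75.

-5.75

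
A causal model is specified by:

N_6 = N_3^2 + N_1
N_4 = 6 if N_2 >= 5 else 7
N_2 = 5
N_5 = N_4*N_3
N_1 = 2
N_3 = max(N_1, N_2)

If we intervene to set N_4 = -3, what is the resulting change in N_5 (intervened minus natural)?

Intervening sets N_4 = -3 and removes its equation (N_4 = 6 if N_2 >= 5 else 7).
N_3 = max(N_1, N_2)  [with N_1=2, N_2=5]  = 5
N_5 = N_4*N_3  [with N_4=-3, N_3=5]  = -15
Without intervention: N_3 = max(N_1, N_2)  [with N_1=2, N_2=5]  = 5; N_4 = 6 if N_2 >= 5 else 7  [with N_2=5]  = 6; N_5 = N_4*N_3  [with N_4=6, N_3=5]  = 30.
Change = -15 − 30 = -45.

-45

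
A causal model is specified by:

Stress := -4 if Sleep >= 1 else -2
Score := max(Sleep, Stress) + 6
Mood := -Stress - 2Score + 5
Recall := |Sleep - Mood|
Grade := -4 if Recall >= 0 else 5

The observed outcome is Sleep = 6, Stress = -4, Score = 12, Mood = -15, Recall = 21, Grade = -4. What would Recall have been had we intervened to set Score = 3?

do(Score=3) replaces the equation Score := max(Sleep, Stress) + 6 with the constant Score = 3.
Stress = -4 if Sleep >= 1 else -2  [with Sleep=6]  = -4
Mood = -Stress - 2Score + 5  [with Stress=-4, Score=3]  = 3
Recall = |Sleep - Mood|  [with Sleep=6, Mood=3]  = 3

3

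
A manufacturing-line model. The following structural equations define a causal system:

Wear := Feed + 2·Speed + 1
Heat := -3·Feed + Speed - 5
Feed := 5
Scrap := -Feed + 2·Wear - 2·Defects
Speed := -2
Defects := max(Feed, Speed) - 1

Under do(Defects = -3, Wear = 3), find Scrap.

7

Setting Defects = -3, Wear = 3 by intervention discards those variables' equations.
Scrap = -Feed + 2·Wear - 2·Defects  [with Feed=5, Wear=3, Defects=-3]  = 7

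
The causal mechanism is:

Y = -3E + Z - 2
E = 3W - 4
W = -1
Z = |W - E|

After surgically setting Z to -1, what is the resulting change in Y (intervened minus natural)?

-7

The intervention breaks the incoming arrows to Z: Z = |W - E| no longer applies, and Z = -1.
E = 3W - 4  [with W=-1]  = -7
Y = -3E + Z - 2  [with E=-7, Z=-1]  = 18
Without intervention: E = 3W - 4  [with W=-1]  = -7; Z = |W - E|  [with W=-1, E=-7]  = 6; Y = -3E + Z - 2  [with E=-7, Z=6]  = 25.
Change = 18 − 25 = -7.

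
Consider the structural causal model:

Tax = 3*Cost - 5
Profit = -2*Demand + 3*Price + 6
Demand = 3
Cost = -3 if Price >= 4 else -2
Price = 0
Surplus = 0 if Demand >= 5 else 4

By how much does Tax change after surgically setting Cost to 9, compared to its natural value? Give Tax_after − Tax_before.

33

The intervention breaks the incoming arrows to Cost: Cost = -3 if Price >= 4 else -2 no longer applies, and Cost = 9.
Tax = 3*Cost - 5  [with Cost=9]  = 22
Without intervention: Cost = -3 if Price >= 4 else -2  [with Price=0]  = -2; Tax = 3*Cost - 5  [with Cost=-2]  = -11.
Change = 22 − (-11) = 33.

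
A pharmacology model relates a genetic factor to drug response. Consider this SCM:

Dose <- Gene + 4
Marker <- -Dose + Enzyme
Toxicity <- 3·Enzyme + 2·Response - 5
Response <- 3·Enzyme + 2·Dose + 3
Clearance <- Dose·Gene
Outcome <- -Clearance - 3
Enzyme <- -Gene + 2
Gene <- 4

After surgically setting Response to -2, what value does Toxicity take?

-15

The intervention breaks the incoming arrows to Response: Response <- 3·Enzyme + 2·Dose + 3 no longer applies, and Response = -2.
Enzyme = -Gene + 2  [with Gene=4]  = -2
Toxicity = 3·Enzyme + 2·Response - 5  [with Enzyme=-2, Response=-2]  = -15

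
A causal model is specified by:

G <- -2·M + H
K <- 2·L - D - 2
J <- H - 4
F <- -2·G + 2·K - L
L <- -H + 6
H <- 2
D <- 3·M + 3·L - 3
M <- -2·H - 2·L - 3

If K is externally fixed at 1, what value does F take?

-66

do(K=1) replaces the equation K <- 2·L - D - 2 with the constant K = 1.
L = -H + 6  [with H=2]  = 4
M = -2·H - 2·L - 3  [with H=2, L=4]  = -15
G = -2·M + H  [with M=-15, H=2]  = 32
F = -2·G + 2·K - L  [with G=32, K=1, L=4]  = -66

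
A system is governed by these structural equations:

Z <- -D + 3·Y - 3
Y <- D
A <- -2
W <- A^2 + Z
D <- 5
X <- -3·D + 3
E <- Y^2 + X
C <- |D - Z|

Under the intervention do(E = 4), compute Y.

Intervening sets E = 4 and removes its equation (E <- Y^2 + X).
Y is not downstream of the intervention, so its value is determined by the original equations.
Y = D  [with D=5]  = 5

5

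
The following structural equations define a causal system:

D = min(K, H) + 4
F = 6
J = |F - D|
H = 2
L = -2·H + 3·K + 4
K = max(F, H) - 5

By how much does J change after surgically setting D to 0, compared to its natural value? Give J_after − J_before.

The intervention breaks the incoming arrows to D: D = min(K, H) + 4 no longer applies, and D = 0.
J = |F - D|  [with F=6, D=0]  = 6
Without intervention: K = max(F, H) - 5  [with F=6, H=2]  = 1; D = min(K, H) + 4  [with K=1, H=2]  = 5; J = |F - D|  [with F=6, D=5]  = 1.
Change = 6 − 1 = 5.

5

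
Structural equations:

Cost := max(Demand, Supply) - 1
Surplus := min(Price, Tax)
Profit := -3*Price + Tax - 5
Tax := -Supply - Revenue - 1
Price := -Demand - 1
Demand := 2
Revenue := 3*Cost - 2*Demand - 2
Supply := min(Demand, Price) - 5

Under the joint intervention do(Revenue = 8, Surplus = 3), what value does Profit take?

Setting Revenue = 8, Surplus = 3 by intervention discards those variables' equations.
Price = -Demand - 1  [with Demand=2]  = -3
Supply = min(Demand, Price) - 5  [with Demand=2, Price=-3]  = -8
Tax = -Supply - Revenue - 1  [with Supply=-8, Revenue=8]  = -1
Profit = -3*Price + Tax - 5  [with Price=-3, Tax=-1]  = 3

3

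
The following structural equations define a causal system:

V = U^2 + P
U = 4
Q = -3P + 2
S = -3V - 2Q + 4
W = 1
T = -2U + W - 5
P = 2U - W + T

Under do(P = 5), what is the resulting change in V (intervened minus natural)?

10

Under do(P=5), the mechanism P = 2U - W + T is discarded; P is fixed at 5.
V = U^2 + P  [with U=4, P=5]  = 21
Without intervention: T = -2U + W - 5  [with U=4, W=1]  = -12; P = 2U - W + T  [with U=4, W=1, T=-12]  = -5; V = U^2 + P  [with U=4, P=-5]  = 11.
Change = 21 − 11 = 10.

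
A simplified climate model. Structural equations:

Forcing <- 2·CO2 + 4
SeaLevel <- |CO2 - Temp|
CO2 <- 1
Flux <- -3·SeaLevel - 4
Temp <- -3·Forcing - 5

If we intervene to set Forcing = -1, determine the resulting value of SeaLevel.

3

Under do(Forcing=-1), the mechanism Forcing <- 2·CO2 + 4 is discarded; Forcing is fixed at -1.
Temp = -3·Forcing - 5  [with Forcing=-1]  = -2
SeaLevel = |CO2 - Temp|  [with CO2=1, Temp=-2]  = 3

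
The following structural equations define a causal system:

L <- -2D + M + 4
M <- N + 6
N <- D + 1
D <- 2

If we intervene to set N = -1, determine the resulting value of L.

5

Under do(N=-1), the mechanism N <- D + 1 is discarded; N is fixed at -1.
M = N + 6  [with N=-1]  = 5
L = -2D + M + 4  [with D=2, M=5]  = 5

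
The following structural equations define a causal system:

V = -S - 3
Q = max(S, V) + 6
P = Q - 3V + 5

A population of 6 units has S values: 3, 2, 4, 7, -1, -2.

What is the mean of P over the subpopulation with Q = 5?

14.5

Conditioning on Q=5 selects the 2 unit(s) with S ∈ {-1, -2}. Their P values: 16, 13. Mean = 14.5.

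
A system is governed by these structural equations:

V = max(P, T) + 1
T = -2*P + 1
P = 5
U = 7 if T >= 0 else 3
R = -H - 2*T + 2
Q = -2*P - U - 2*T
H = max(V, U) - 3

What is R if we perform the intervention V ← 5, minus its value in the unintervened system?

1

The intervention breaks the incoming arrows to V: V = max(P, T) + 1 no longer applies, and V = 5.
T = -2*P + 1  [with P=5]  = -9
U = 7 if T >= 0 else 3  [with T=-9]  = 3
H = max(V, U) - 3  [with V=5, U=3]  = 2
R = -H - 2*T + 2  [with H=2, T=-9]  = 18
Without intervention: T = -2*P + 1  [with P=5]  = -9; U = 7 if T >= 0 else 3  [with T=-9]  = 3; V = max(P, T) + 1  [with P=5, T=-9]  = 6; H = max(V, U) - 3  [with V=6, U=3]  = 3; R = -H - 2*T + 2  [with H=3, T=-9]  = 17.
Change = 18 − 17 = 1.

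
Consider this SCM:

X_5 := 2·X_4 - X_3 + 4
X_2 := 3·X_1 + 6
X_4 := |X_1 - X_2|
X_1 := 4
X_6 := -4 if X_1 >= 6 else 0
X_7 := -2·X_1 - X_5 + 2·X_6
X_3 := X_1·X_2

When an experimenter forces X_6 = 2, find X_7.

Intervening sets X_6 = 2 and removes its equation (X_6 := -4 if X_1 >= 6 else 0).
X_2 = 3·X_1 + 6  [with X_1=4]  = 18
X_3 = X_1·X_2  [with X_1=4, X_2=18]  = 72
X_4 = |X_1 - X_2|  [with X_1=4, X_2=18]  = 14
X_5 = 2·X_4 - X_3 + 4  [with X_4=14, X_3=72]  = -40
X_7 = -2·X_1 - X_5 + 2·X_6  [with X_1=4, X_5=-40, X_6=2]  = 36

36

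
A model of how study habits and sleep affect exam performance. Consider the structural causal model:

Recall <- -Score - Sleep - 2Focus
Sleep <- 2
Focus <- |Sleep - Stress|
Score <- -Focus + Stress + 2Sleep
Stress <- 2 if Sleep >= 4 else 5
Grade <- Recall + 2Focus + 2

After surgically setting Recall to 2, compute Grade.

The intervention breaks the incoming arrows to Recall: Recall <- -Score - Sleep - 2Focus no longer applies, and Recall = 2.
Stress = 2 if Sleep >= 4 else 5  [with Sleep=2]  = 5
Focus = |Sleep - Stress|  [with Sleep=2, Stress=5]  = 3
Grade = Recall + 2Focus + 2  [with Recall=2, Focus=3]  = 10

10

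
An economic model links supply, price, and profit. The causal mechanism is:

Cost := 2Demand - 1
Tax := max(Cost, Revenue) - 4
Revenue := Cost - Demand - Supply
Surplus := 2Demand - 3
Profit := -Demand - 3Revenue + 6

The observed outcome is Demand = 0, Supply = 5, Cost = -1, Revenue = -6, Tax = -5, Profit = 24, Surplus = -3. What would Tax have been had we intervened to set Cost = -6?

do(Cost=-6) replaces the equation Cost := 2Demand - 1 with the constant Cost = -6.
Revenue = Cost - Demand - Supply  [with Cost=-6, Demand=0, Supply=5]  = -11
Tax = max(Cost, Revenue) - 4  [with Cost=-6, Revenue=-11]  = -10

-10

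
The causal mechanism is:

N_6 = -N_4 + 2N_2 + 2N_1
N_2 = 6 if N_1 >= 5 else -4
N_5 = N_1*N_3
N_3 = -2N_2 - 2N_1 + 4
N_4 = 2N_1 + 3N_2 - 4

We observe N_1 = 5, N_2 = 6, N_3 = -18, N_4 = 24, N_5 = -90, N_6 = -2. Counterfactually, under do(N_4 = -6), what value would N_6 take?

Under do(N_4=-6), the mechanism N_4 = 2N_1 + 3N_2 - 4 is discarded; N_4 is fixed at -6.
N_2 = 6 if N_1 >= 5 else -4  [with N_1=5]  = 6
N_6 = -N_4 + 2N_2 + 2N_1  [with N_4=-6, N_2=6, N_1=5]  = 28

28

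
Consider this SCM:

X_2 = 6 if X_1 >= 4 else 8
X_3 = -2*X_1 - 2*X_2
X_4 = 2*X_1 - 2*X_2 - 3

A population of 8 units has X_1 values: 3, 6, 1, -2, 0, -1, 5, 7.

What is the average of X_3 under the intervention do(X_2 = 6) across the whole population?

-16.75

Every unit gets X_2=6 under the intervention. X_3 values become -18, -24, -14, -8, -12, -10, -22, -26; E[X_3|do(X_2=6)] = -16.75.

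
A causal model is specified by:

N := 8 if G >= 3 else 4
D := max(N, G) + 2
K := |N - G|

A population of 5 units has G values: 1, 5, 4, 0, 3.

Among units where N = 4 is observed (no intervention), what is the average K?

Conditioning on N=4 selects the 2 unit(s) with G ∈ {1, 0}. Their K values: 3, 4. Mean = 3.5.

3.5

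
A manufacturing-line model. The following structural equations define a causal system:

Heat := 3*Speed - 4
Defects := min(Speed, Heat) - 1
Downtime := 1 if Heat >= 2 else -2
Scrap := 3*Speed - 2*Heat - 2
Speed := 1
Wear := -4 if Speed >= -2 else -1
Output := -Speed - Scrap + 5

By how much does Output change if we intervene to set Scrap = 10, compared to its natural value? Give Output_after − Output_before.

-7

The intervention breaks the incoming arrows to Scrap: Scrap := 3*Speed - 2*Heat - 2 no longer applies, and Scrap = 10.
Output = -Speed - Scrap + 5  [with Speed=1, Scrap=10]  = -6
Without intervention: Heat = 3*Speed - 4  [with Speed=1]  = -1; Scrap = 3*Speed - 2*Heat - 2  [with Speed=1, Heat=-1]  = 3; Output = -Speed - Scrap + 5  [with Speed=1, Scrap=3]  = 1.
Change = -6 − 1 = -7.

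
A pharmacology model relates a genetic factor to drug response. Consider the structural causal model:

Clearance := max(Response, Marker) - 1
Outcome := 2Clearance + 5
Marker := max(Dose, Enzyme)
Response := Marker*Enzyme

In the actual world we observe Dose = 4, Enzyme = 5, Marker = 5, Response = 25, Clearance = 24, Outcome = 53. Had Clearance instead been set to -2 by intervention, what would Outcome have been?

1

The intervention breaks the incoming arrows to Clearance: Clearance := max(Response, Marker) - 1 no longer applies, and Clearance = -2.
Outcome = 2Clearance + 5  [with Clearance=-2]  = 1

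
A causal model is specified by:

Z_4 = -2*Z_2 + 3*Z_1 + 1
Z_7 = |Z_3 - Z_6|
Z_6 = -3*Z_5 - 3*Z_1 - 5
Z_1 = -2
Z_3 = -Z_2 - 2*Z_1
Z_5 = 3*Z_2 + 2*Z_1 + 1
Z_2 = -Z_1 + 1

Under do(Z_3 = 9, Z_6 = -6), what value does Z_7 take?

15

Under do(Z_3 = 9, Z_6 = -6), each intervened variable's structural equation is replaced by its fixed value.
Z_7 = |Z_3 - Z_6|  [with Z_3=9, Z_6=-6]  = 15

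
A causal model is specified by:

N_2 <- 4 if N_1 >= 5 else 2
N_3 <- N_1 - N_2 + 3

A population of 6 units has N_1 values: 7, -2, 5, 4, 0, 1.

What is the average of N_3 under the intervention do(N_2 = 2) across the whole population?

3.5

Under do(N_2=2), N_2's equation is replaced by N_2=2 for every unit. Per-unit N_3: 8, -1, 6, 5, 1, 2. Mean = 3.5.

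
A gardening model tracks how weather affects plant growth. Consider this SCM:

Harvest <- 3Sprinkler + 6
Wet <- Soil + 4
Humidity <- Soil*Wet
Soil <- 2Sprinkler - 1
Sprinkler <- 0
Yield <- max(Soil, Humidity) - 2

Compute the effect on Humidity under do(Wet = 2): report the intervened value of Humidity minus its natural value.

The intervention breaks the incoming arrows to Wet: Wet <- Soil + 4 no longer applies, and Wet = 2.
Soil = 2Sprinkler - 1  [with Sprinkler=0]  = -1
Humidity = Soil*Wet  [with Soil=-1, Wet=2]  = -2
Without intervention: Soil = 2Sprinkler - 1  [with Sprinkler=0]  = -1; Wet = Soil + 4  [with Soil=-1]  = 3; Humidity = Soil*Wet  [with Soil=-1, Wet=3]  = -3.
Change = -2 − (-3) = 1.

1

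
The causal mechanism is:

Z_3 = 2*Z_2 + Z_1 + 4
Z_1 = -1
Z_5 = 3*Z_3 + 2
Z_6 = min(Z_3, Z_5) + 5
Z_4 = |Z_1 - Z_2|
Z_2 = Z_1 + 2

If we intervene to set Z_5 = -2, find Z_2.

1

Under do(Z_5=-2), the mechanism Z_5 = 3*Z_3 + 2 is discarded; Z_5 is fixed at -2.
No directed path runs from Z_5 to Z_2, so Z_2 keeps its natural value.
Z_2 = Z_1 + 2  [with Z_1=-1]  = 1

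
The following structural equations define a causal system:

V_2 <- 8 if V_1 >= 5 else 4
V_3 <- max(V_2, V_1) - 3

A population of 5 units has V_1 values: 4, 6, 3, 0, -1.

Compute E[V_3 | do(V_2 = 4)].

do(V_2=4) breaks V_2's dependence on V_1. With V_2=4 fixed, V_3 across the units is 1, 3, 1, 1, 1, mean 1.4.

1.4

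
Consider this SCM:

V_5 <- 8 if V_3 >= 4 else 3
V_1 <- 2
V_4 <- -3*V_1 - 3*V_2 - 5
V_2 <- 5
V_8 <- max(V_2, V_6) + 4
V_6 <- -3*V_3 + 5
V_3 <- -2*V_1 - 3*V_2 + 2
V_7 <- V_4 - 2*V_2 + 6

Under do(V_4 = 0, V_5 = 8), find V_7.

-4

Under do(V_4 = 0, V_5 = 8), each intervened variable's structural equation is replaced by its fixed value.
V_7 = V_4 - 2*V_2 + 6  [with V_4=0, V_2=5]  = -4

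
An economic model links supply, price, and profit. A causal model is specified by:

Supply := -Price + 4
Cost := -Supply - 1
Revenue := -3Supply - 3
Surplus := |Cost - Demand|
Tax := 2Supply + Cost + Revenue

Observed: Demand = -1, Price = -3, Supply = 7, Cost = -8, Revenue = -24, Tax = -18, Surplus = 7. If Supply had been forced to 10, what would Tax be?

The intervention breaks the incoming arrows to Supply: Supply := -Price + 4 no longer applies, and Supply = 10.
Cost = -Supply - 1  [with Supply=10]  = -11
Revenue = -3Supply - 3  [with Supply=10]  = -33
Tax = 2Supply + Cost + Revenue  [with Supply=10, Cost=-11, Revenue=-33]  = -24

-24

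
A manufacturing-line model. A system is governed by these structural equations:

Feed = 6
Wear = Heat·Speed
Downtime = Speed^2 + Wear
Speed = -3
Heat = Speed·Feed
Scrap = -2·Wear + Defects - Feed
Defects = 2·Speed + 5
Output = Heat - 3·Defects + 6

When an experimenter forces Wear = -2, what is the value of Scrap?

-3

Under do(Wear=-2), the mechanism Wear = Heat·Speed is discarded; Wear is fixed at -2.
Defects = 2·Speed + 5  [with Speed=-3]  = -1
Scrap = -2·Wear + Defects - Feed  [with Wear=-2, Defects=-1, Feed=6]  = -3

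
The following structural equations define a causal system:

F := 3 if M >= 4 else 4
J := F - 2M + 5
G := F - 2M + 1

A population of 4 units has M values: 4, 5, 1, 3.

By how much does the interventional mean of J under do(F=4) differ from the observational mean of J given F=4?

Under do(F=4), F's equation is replaced by F=4 for every unit. Per-unit J: 1, -1, 7, 3. Mean = 2.5.
Conditioning on F=4 selects the 2 unit(s) with M ∈ {1, 3}. Their J values: 7, 3. Mean = 5.
Difference = 2.5 − 5 = -2.5.

-2.5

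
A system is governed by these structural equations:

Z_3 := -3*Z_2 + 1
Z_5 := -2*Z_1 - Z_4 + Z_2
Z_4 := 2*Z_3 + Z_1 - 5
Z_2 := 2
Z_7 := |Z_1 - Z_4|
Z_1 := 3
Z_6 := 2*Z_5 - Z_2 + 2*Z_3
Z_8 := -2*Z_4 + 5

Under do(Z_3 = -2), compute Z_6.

The intervention breaks the incoming arrows to Z_3: Z_3 := -3*Z_2 + 1 no longer applies, and Z_3 = -2.
Z_4 = 2*Z_3 + Z_1 - 5  [with Z_3=-2, Z_1=3]  = -6
Z_5 = -2*Z_1 - Z_4 + Z_2  [with Z_1=3, Z_4=-6, Z_2=2]  = 2
Z_6 = 2*Z_5 - Z_2 + 2*Z_3  [with Z_5=2, Z_2=2, Z_3=-2]  = -2

-2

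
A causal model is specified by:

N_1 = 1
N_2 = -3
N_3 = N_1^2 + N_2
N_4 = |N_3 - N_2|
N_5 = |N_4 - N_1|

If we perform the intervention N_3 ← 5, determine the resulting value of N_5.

do(N_3=5) replaces the equation N_3 = N_1^2 + N_2 with the constant N_3 = 5.
N_4 = |N_3 - N_2|  [with N_3=5, N_2=-3]  = 8
N_5 = |N_4 - N_1|  [with N_4=8, N_1=1]  = 7

7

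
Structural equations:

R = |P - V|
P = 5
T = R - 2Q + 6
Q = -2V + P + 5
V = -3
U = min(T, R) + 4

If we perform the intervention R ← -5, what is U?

The intervention breaks the incoming arrows to R: R = |P - V| no longer applies, and R = -5.
Q = -2V + P + 5  [with V=-3, P=5]  = 16
T = R - 2Q + 6  [with R=-5, Q=16]  = -31
U = min(T, R) + 4  [with T=-31, R=-5]  = -27

-27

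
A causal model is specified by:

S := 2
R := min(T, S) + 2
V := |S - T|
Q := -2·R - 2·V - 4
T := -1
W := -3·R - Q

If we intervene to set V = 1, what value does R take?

The intervention breaks the incoming arrows to V: V := |S - T| no longer applies, and V = 1.
R is not downstream of the intervention, so its value is determined by the original equations.
R = min(T, S) + 2  [with T=-1, S=2]  = 1

1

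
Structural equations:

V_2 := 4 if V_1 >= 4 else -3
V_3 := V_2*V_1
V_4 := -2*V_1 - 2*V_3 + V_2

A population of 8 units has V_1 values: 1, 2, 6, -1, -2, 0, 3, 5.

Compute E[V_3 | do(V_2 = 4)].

do(V_2=4) breaks V_2's dependence on V_1. With V_2=4 fixed, V_3 across the units is 4, 8, 24, -4, -8, 0, 12, 20, mean 7.

7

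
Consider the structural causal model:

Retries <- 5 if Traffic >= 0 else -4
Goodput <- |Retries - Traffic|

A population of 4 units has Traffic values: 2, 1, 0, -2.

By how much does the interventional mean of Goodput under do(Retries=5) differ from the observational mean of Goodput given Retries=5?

Under do(Retries=5), Retries's equation is replaced by Retries=5 for every unit. Per-unit Goodput: 3, 4, 5, 7. Mean = 4.75.
Observing Retries=5 restricts to units where Retries's equation naturally yields 5: Traffic ∈ {2, 1, 0}. In that subpopulation Goodput = 3, 4, 5, mean 4.
Difference = 4.75 − 4 = 0.75.

0.75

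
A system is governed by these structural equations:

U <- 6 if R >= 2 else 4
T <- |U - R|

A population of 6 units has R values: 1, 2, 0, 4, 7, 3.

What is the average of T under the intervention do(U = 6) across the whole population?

The intervention sets U=6 in all 6 units regardless of R. Recomputing T per unit gives 5, 4, 6, 2, 1, 3; average 3.5.

3.5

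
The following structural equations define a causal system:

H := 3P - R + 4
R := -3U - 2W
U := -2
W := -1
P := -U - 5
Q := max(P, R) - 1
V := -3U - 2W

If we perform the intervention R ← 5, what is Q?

4

Intervening sets R = 5 and removes its equation (R := -3U - 2W).
P = -U - 5  [with U=-2]  = -3
Q = max(P, R) - 1  [with P=-3, R=5]  = 4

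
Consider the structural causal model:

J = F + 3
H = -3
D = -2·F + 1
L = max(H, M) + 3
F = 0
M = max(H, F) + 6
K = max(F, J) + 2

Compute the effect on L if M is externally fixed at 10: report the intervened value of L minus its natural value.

4

The intervention breaks the incoming arrows to M: M = max(H, F) + 6 no longer applies, and M = 10.
L = max(H, M) + 3  [with H=-3, M=10]  = 13
Without intervention: M = max(H, F) + 6  [with H=-3, F=0]  = 6; L = max(H, M) + 3  [with H=-3, M=6]  = 9.
Change = 13 − 9 = 4.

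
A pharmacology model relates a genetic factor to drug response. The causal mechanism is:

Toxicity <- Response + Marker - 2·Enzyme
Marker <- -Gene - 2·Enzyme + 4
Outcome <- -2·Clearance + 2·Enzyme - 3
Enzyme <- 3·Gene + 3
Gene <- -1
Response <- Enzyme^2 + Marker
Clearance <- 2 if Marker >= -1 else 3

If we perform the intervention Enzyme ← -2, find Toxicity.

do(Enzyme=-2) replaces the equation Enzyme <- 3·Gene + 3 with the constant Enzyme = -2.
Marker = -Gene - 2·Enzyme + 4  [with Gene=-1, Enzyme=-2]  = 9
Response = Enzyme^2 + Marker  [with Enzyme=-2, Marker=9]  = 13
Toxicity = Response + Marker - 2·Enzyme  [with Response=13, Marker=9, Enzyme=-2]  = 26

26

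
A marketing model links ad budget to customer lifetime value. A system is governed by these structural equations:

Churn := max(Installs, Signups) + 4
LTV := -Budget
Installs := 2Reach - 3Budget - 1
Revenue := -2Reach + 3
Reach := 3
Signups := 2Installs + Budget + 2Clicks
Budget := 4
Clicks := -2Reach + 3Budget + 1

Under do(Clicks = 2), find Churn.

The intervention breaks the incoming arrows to Clicks: Clicks := -2Reach + 3Budget + 1 no longer applies, and Clicks = 2.
Installs = 2Reach - 3Budget - 1  [with Reach=3, Budget=4]  = -7
Signups = 2Installs + Budget + 2Clicks  [with Installs=-7, Budget=4, Clicks=2]  = -6
Churn = max(Installs, Signups) + 4  [with Installs=-7, Signups=-6]  = -2

-2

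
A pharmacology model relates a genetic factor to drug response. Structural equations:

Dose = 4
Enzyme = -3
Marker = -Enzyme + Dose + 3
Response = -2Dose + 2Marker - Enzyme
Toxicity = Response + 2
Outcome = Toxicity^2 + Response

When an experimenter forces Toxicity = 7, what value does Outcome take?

The intervention breaks the incoming arrows to Toxicity: Toxicity = Response + 2 no longer applies, and Toxicity = 7.
Marker = -Enzyme + Dose + 3  [with Enzyme=-3, Dose=4]  = 10
Response = -2Dose + 2Marker - Enzyme  [with Dose=4, Marker=10, Enzyme=-3]  = 15
Outcome = Toxicity^2 + Response  [with Toxicity=7, Response=15]  = 64

64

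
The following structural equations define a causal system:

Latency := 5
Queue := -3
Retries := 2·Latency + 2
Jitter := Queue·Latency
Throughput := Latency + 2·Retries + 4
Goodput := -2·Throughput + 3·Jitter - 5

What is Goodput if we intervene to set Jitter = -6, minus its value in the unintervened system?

Under do(Jitter=-6), the mechanism Jitter := Queue·Latency is discarded; Jitter is fixed at -6.
Retries = 2·Latency + 2  [with Latency=5]  = 12
Throughput = Latency + 2·Retries + 4  [with Latency=5, Retries=12]  = 33
Goodput = -2·Throughput + 3·Jitter - 5  [with Throughput=33, Jitter=-6]  = -89
Without intervention: Retries = 2·Latency + 2  [with Latency=5]  = 12; Jitter = Queue·Latency  [with Queue=-3, Latency=5]  = -15; Throughput = Latency + 2·Retries + 4  [with Latency=5, Retries=12]  = 33; Goodput = -2·Throughput + 3·Jitter - 5  [with Throughput=33, Jitter=-15]  = -116.
Change = -89 − (-116) = 27.

27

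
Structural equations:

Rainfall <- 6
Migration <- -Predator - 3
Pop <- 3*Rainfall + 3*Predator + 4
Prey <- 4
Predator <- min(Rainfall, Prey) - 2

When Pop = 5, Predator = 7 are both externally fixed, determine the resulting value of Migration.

-10

Under do(Pop = 5, Predator = 7), each intervened variable's structural equation is replaced by its fixed value.
Migration = -Predator - 3  [with Predator=7]  = -10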